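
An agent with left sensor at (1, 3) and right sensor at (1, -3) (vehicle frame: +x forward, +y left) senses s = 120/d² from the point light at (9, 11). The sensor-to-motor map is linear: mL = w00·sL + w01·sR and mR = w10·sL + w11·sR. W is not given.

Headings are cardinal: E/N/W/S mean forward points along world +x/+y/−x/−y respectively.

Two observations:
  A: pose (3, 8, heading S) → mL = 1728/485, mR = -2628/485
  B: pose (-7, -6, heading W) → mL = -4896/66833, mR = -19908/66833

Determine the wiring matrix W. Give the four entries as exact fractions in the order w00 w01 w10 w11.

obs A: pose=(3,8,S) → sL=24/5, sR=120/97, mL=1728/485, mR=-2628/485
obs B: pose=(-7,-6,W) → sL=120/689, sR=24/97, mL=-4896/66833, mR=-19908/66833
sensor matrix S = [[24/5, 120/97], [120/689, 24/97]]; det S = 324864/334165
solve [mL_A; mL_B] = S·[w00; w01] and [mR_A; mR_B] = S·[w10; w11]:
  w00 = 1, w01 = -1, w10 = -1, w11 = -1/2

1 -1 -1 -1/2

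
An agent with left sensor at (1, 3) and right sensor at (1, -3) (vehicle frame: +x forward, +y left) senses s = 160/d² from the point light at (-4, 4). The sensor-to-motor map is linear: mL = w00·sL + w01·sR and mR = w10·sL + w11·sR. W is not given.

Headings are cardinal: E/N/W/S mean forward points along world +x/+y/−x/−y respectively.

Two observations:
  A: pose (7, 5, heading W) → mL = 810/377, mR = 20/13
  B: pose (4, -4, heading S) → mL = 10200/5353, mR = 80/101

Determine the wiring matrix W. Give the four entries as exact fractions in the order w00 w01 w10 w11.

1/2 1 1 0

obs A: pose=(7,5,W) → sL=20/13, sR=40/29, mL=810/377, mR=20/13
obs B: pose=(4,-4,S) → sL=80/101, sR=80/53, mL=10200/5353, mR=80/101
sensor matrix S = [[20/13, 40/29], [80/101, 80/53]]; det S = 2481600/2018081
solve [mL_A; mL_B] = S·[w00; w01] and [mR_A; mR_B] = S·[w10; w11]:
  w00 = 1/2, w01 = 1, w10 = 1, w11 = 0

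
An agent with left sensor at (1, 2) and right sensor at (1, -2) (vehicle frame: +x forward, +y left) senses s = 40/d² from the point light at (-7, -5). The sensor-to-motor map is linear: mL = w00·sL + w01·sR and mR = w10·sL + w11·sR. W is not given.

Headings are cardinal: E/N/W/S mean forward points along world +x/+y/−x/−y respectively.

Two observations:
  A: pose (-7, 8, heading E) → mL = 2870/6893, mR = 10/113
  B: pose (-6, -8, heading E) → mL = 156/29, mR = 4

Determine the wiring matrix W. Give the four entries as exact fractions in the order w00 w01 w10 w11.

1/2 1 1/2 0

obs A: pose=(-7,8,E) → sL=20/113, sR=20/61, mL=2870/6893, mR=10/113
obs B: pose=(-6,-8,E) → sL=8, sR=40/29, mL=156/29, mR=4
sensor matrix S = [[20/113, 20/61], [8, 40/29]]; det S = -475520/199897
solve [mL_A; mL_B] = S·[w00; w01] and [mR_A; mR_B] = S·[w10; w11]:
  w00 = 1/2, w01 = 1, w10 = 1/2, w11 = 0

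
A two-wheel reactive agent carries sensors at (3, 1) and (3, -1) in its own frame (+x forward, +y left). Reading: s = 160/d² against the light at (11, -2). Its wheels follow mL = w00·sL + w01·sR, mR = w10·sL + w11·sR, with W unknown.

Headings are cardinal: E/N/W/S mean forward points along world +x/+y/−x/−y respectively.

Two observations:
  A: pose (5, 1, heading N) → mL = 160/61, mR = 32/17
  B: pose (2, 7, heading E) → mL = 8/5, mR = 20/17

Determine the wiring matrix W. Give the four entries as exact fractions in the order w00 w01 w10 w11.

obs A: pose=(5,1,N) → sL=32/17, sR=160/61, mL=160/61, mR=32/17
obs B: pose=(2,7,E) → sL=20/17, sR=8/5, mL=8/5, mR=20/17
sensor matrix S = [[32/17, 160/61], [20/17, 8/5]]; det S = -384/5185
solve [mL_A; mL_B] = S·[w00; w01] and [mR_A; mR_B] = S·[w10; w11]:
  w00 = 0, w01 = 1, w10 = 1, w11 = 0

0 1 1 0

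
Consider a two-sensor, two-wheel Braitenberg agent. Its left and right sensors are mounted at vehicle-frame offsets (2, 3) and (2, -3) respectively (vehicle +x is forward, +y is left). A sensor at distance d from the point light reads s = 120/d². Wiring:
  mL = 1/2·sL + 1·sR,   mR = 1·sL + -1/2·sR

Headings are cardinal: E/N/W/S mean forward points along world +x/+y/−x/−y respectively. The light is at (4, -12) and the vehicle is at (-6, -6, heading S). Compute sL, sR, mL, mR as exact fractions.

left sensor world pos  = (-3, -8); dL² = 65
right sensor world pos = (-9, -8); dR² = 185
sL = 120/65 = 24/13
sR = 120/185 = 24/37
mL = 1/2·sL + 1·sR = 756/481
mR = 1·sL + -1/2·sR = 732/481

24/13 24/37 756/481 732/481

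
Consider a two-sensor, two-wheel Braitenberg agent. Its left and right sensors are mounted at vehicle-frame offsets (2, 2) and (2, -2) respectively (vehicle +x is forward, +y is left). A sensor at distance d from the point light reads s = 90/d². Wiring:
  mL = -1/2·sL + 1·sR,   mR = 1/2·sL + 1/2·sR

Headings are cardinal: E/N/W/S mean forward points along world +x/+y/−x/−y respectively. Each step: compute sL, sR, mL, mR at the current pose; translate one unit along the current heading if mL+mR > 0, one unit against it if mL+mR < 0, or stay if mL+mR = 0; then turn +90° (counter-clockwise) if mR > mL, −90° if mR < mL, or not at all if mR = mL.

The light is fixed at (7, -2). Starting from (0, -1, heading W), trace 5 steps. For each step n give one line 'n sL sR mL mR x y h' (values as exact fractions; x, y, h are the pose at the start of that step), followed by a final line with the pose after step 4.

0 45/41 1 37/82 43/41 0 -1 W
1 90/37 90/101 -1215/3737 6210/3737 -1 -1 S
2 9/4 9/4 9/8 9/4 -1 -2 E
3 18/17 90/29 1269/493 1026/493 0 -2 N
4 45/17 45/13 945/442 675/221 0 -1 E
final 1 -1 N

n=0: pose=(0,-1,W); sL=45/41, sR=1; mL=37/82, mR=43/41; mL+mR=3/2 → advance +1; mR−mL=49/82 → turn +1·90°
n=1: pose=(-1,-1,S); sL=90/37, sR=90/101; mL=-1215/3737, mR=6210/3737; mL+mR=135/101 → advance +1; mR−mL=7425/3737 → turn +1·90°
n=2: pose=(-1,-2,E); sL=9/4, sR=9/4; mL=9/8, mR=9/4; mL+mR=27/8 → advance +1; mR−mL=9/8 → turn +1·90°
n=3: pose=(0,-2,N); sL=18/17, sR=90/29; mL=1269/493, mR=1026/493; mL+mR=135/29 → advance +1; mR−mL=-243/493 → turn -1·90°
n=4: pose=(0,-1,E); sL=45/17, sR=45/13; mL=945/442, mR=675/221; mL+mR=135/26 → advance +1; mR−mL=405/442 → turn +1·90°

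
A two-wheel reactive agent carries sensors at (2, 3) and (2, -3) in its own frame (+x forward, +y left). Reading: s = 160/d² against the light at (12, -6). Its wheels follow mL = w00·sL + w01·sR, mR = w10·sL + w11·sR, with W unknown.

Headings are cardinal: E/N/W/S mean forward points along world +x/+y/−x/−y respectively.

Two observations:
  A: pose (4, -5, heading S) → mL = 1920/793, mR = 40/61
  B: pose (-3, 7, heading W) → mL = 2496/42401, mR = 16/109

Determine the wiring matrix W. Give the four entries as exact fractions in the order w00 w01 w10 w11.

obs A: pose=(4,-5,S) → sL=80/13, sR=80/61, mL=1920/793, mR=40/61
obs B: pose=(-3,7,W) → sL=160/389, sR=32/109, mL=2496/42401, mR=16/109
sensor matrix S = [[80/13, 80/61], [160/389, 32/109]]; det S = 42608640/33623993
solve [mL_A; mL_B] = S·[w00; w01] and [mR_A; mR_B] = S·[w10; w11]:
  w00 = 1/2, w01 = -1/2, w10 = 0, w11 = 1/2

1/2 -1/2 0 1/2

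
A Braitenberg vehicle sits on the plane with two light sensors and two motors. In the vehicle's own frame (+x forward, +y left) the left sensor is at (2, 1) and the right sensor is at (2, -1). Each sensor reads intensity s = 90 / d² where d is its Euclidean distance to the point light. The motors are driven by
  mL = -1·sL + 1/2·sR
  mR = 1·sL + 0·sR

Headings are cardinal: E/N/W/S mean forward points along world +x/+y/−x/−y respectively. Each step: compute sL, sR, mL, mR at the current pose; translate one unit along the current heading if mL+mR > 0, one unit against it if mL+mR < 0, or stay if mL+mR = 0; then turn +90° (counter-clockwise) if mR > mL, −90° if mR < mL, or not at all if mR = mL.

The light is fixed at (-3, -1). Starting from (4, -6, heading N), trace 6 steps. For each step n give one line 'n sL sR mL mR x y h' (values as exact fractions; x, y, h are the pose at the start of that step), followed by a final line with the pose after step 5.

0 2 90/73 -101/73 2 4 -6 N
1 9/5 45/17 -81/170 9/5 4 -5 W
2 18/17 90/61 -333/1037 18/17 3 -5 S
3 9/8 9/10 -27/40 9/8 3 -6 E
4 2 90/73 -101/73 2 4 -6 N
5 9/5 45/17 -81/170 9/5 4 -5 W
final 3 -5 S

n=0: pose=(4,-6,N); sL=2, sR=90/73; mL=-101/73, mR=2; mL+mR=45/73 → advance +1; mR−mL=247/73 → turn +1·90°
n=1: pose=(4,-5,W); sL=9/5, sR=45/17; mL=-81/170, mR=9/5; mL+mR=45/34 → advance +1; mR−mL=387/170 → turn +1·90°
n=2: pose=(3,-5,S); sL=18/17, sR=90/61; mL=-333/1037, mR=18/17; mL+mR=45/61 → advance +1; mR−mL=1431/1037 → turn +1·90°
n=3: pose=(3,-6,E); sL=9/8, sR=9/10; mL=-27/40, mR=9/8; mL+mR=9/20 → advance +1; mR−mL=9/5 → turn +1·90°
n=4: pose=(4,-6,N); sL=2, sR=90/73; mL=-101/73, mR=2; mL+mR=45/73 → advance +1; mR−mL=247/73 → turn +1·90°
n=5: pose=(4,-5,W); sL=9/5, sR=45/17; mL=-81/170, mR=9/5; mL+mR=45/34 → advance +1; mR−mL=387/170 → turn +1·90°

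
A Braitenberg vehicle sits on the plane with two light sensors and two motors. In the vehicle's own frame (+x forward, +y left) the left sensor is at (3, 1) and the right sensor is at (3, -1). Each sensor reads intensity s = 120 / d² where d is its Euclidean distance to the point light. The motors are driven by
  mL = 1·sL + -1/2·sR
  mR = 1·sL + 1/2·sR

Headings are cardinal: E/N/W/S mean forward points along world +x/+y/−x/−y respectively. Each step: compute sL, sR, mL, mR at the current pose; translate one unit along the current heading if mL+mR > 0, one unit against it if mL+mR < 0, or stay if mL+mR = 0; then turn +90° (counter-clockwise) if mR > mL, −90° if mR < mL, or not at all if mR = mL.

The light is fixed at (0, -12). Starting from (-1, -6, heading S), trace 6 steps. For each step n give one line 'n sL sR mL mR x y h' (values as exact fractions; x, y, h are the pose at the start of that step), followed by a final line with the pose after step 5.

0 40/3 120/13 340/39 700/39 -1 -6 S
1 3 6 0 6 -1 -7 E
2 24/13 24/13 12/13 36/13 0 -7 N
3 60/17 60/29 1230/493 2250/493 0 -6 W
4 40/3 120/13 340/39 700/39 -1 -6 S
5 3 6 0 6 -1 -7 E
final 0 -7 N

n=0: pose=(-1,-6,S); sL=40/3, sR=120/13; mL=340/39, mR=700/39; mL+mR=80/3 → advance +1; mR−mL=120/13 → turn +1·90°
n=1: pose=(-1,-7,E); sL=3, sR=6; mL=0, mR=6; mL+mR=6 → advance +1; mR−mL=6 → turn +1·90°
n=2: pose=(0,-7,N); sL=24/13, sR=24/13; mL=12/13, mR=36/13; mL+mR=48/13 → advance +1; mR−mL=24/13 → turn +1·90°
n=3: pose=(0,-6,W); sL=60/17, sR=60/29; mL=1230/493, mR=2250/493; mL+mR=120/17 → advance +1; mR−mL=60/29 → turn +1·90°
n=4: pose=(-1,-6,S); sL=40/3, sR=120/13; mL=340/39, mR=700/39; mL+mR=80/3 → advance +1; mR−mL=120/13 → turn +1·90°
n=5: pose=(-1,-7,E); sL=3, sR=6; mL=0, mR=6; mL+mR=6 → advance +1; mR−mL=6 → turn +1·90°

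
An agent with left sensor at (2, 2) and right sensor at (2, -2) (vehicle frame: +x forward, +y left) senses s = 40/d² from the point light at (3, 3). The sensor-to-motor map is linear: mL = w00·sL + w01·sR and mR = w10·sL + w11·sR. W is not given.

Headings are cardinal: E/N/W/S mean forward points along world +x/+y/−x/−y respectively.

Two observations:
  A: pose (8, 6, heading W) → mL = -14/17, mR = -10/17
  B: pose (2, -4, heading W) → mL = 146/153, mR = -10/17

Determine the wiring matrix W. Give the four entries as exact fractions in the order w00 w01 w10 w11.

-1/2 1 0 -1/2

obs A: pose=(8,6,W) → sL=4, sR=20/17, mL=-14/17, mR=-10/17
obs B: pose=(2,-4,W) → sL=4/9, sR=20/17, mL=146/153, mR=-10/17
sensor matrix S = [[4, 20/17], [4/9, 20/17]]; det S = 640/153
solve [mL_A; mL_B] = S·[w00; w01] and [mR_A; mR_B] = S·[w10; w11]:
  w00 = -1/2, w01 = 1, w10 = 0, w11 = -1/2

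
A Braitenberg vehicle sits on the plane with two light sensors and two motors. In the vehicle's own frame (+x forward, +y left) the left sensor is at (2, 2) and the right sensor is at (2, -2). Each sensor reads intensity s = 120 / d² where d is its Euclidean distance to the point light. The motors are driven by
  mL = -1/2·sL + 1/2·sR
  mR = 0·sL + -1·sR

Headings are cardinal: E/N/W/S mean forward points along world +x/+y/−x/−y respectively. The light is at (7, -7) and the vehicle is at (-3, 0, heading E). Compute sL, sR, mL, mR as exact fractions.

left sensor world pos  = (-1, 2); dL² = 145
right sensor world pos = (-1, -2); dR² = 89
sL = 120/145 = 24/29
sR = 120/89 = 120/89
mL = -1/2·sL + 1/2·sR = 672/2581
mR = 0·sL + -1·sR = -120/89

24/29 120/89 672/2581 -120/89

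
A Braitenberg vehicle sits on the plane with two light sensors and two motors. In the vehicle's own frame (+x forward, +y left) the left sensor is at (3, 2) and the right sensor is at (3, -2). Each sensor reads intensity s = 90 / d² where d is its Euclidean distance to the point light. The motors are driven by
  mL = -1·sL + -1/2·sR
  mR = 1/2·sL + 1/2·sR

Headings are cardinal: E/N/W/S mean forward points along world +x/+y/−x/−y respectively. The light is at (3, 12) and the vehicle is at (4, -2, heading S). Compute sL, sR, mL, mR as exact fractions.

left sensor world pos  = (6, -5); dL² = 298
right sensor world pos = (2, -5); dR² = 290
sL = 90/298 = 45/149
sR = 90/290 = 9/29
mL = -1·sL + -1/2·sR = -3951/8642
mR = 1/2·sL + 1/2·sR = 1323/4321

45/149 9/29 -3951/8642 1323/4321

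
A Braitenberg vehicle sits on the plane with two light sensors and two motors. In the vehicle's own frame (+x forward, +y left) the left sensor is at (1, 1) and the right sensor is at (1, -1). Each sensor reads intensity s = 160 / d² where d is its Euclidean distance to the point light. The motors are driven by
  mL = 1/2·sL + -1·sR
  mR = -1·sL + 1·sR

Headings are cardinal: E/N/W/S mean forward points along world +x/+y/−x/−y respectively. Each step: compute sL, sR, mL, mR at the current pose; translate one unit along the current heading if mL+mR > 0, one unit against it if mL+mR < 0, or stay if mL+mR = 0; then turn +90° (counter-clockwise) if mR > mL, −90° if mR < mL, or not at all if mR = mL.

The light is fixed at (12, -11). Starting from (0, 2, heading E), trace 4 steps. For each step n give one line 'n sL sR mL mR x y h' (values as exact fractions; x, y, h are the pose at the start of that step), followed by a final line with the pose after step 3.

0 160/317 32/53 -5904/16801 1664/16801 0 2 E
1 20/49 8/17 -222/833 52/833 -1 2 N
2 160/317 32/73 -4304/23141 -1536/23141 -1 1 W
3 80/121 16/29 -776/3509 -384/3509 0 1 S
final 0 2 E

n=0: pose=(0,2,E); sL=160/317, sR=32/53; mL=-5904/16801, mR=1664/16801; mL+mR=-80/317 → advance -1; mR−mL=7568/16801 → turn +1·90°
n=1: pose=(-1,2,N); sL=20/49, sR=8/17; mL=-222/833, mR=52/833; mL+mR=-10/49 → advance -1; mR−mL=274/833 → turn +1·90°
n=2: pose=(-1,1,W); sL=160/317, sR=32/73; mL=-4304/23141, mR=-1536/23141; mL+mR=-80/317 → advance -1; mR−mL=2768/23141 → turn +1·90°
n=3: pose=(0,1,S); sL=80/121, sR=16/29; mL=-776/3509, mR=-384/3509; mL+mR=-40/121 → advance -1; mR−mL=392/3509 → turn +1·90°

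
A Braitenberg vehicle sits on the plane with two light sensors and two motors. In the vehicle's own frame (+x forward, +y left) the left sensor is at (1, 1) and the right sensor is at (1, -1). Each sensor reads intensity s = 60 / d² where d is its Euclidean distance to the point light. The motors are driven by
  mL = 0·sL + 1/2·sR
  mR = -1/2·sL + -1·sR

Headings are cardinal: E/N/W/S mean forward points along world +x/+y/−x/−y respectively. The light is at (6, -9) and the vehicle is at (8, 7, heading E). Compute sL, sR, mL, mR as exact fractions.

left sensor world pos  = (9, 8); dL² = 298
right sensor world pos = (9, 6); dR² = 234
sL = 60/298 = 30/149
sR = 60/234 = 10/39
mL = 0·sL + 1/2·sR = 5/39
mR = -1/2·sL + -1·sR = -2075/5811

30/149 10/39 5/39 -2075/5811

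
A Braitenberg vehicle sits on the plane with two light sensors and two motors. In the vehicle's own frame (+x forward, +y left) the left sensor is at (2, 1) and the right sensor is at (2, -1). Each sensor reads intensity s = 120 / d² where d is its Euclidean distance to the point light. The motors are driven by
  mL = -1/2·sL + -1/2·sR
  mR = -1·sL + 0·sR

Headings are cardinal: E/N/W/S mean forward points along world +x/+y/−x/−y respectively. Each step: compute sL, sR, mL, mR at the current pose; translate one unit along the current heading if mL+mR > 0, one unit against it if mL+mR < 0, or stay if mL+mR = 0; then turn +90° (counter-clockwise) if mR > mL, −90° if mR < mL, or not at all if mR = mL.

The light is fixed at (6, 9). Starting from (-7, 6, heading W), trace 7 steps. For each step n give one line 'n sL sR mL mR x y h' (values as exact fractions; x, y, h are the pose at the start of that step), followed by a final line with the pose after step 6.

0 120/241 120/229 -28200/55189 -120/241 -7 6 W
1 60/73 60/97 -5100/7081 -60/73 -6 6 S
2 24/41 120/197 -4824/8077 -24/41 -6 7 W
3 30/29 3/4 -207/232 -30/29 -5 7 S
4 120/173 120/169 -20520/29237 -120/173 -5 8 W
5 4/3 12/13 -44/39 -4/3 -4 8 S
6 24/29 24/29 -24/29 -24/29 -4 9 W
final -3 9 W

n=0: pose=(-7,6,W); sL=120/241, sR=120/229; mL=-28200/55189, mR=-120/241; mL+mR=-55680/55189 → advance -1; mR−mL=720/55189 → turn +1·90°
n=1: pose=(-6,6,S); sL=60/73, sR=60/97; mL=-5100/7081, mR=-60/73; mL+mR=-10920/7081 → advance -1; mR−mL=-720/7081 → turn -1·90°
n=2: pose=(-6,7,W); sL=24/41, sR=120/197; mL=-4824/8077, mR=-24/41; mL+mR=-9552/8077 → advance -1; mR−mL=96/8077 → turn +1·90°
n=3: pose=(-5,7,S); sL=30/29, sR=3/4; mL=-207/232, mR=-30/29; mL+mR=-447/232 → advance -1; mR−mL=-33/232 → turn -1·90°
n=4: pose=(-5,8,W); sL=120/173, sR=120/169; mL=-20520/29237, mR=-120/173; mL+mR=-40800/29237 → advance -1; mR−mL=240/29237 → turn +1·90°
n=5: pose=(-4,8,S); sL=4/3, sR=12/13; mL=-44/39, mR=-4/3; mL+mR=-32/13 → advance -1; mR−mL=-8/39 → turn -1·90°
n=6: pose=(-4,9,W); sL=24/29, sR=24/29; mL=-24/29, mR=-24/29; mL+mR=-48/29 → advance -1; mR−mL=0 → turn +0·90°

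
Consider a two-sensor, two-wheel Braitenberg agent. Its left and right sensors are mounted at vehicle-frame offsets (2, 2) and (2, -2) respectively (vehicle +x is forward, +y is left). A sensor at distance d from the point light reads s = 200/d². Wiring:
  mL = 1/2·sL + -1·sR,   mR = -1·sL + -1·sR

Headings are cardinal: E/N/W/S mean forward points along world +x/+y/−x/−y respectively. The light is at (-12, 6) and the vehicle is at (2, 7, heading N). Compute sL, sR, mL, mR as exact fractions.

200/153 40/53 -820/8109 -16720/8109

left sensor world pos  = (0, 9); dL² = 153
right sensor world pos = (4, 9); dR² = 265
sL = 200/153 = 200/153
sR = 200/265 = 40/53
mL = 1/2·sL + -1·sR = -820/8109
mR = -1·sL + -1·sR = -16720/8109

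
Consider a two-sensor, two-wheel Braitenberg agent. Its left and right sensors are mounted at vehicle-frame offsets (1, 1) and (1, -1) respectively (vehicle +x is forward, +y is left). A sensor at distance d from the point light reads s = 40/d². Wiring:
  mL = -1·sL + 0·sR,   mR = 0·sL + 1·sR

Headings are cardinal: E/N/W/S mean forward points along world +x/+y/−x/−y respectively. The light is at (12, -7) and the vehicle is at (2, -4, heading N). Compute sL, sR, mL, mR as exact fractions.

left sensor world pos  = (1, -3); dL² = 137
right sensor world pos = (3, -3); dR² = 97
sL = 40/137 = 40/137
sR = 40/97 = 40/97
mL = -1·sL + 0·sR = -40/137
mR = 0·sL + 1·sR = 40/97

40/137 40/97 -40/137 40/97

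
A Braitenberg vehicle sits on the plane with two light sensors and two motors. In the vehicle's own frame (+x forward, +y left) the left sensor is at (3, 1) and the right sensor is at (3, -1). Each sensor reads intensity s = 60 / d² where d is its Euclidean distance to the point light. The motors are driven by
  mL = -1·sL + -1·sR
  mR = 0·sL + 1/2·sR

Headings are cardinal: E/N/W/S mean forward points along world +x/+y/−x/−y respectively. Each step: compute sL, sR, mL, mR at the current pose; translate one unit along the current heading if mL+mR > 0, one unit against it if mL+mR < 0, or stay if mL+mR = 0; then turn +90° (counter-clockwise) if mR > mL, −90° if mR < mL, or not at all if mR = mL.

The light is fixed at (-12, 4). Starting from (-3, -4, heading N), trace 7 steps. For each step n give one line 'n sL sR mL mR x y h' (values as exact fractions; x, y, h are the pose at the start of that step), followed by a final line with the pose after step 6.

0 60/89 12/25 -2568/2225 6/25 -3 -4 N
1 15/34 3/5 -177/170 3/10 -3 -5 W
2 12/53 4/15 -392/795 2/15 -2 -5 S
3 30/109 6/25 -1404/2725 3/25 -2 -4 E
4 60/89 12/25 -2568/2225 6/25 -3 -4 N
5 15/34 3/5 -177/170 3/10 -3 -5 W
6 12/53 4/15 -392/795 2/15 -2 -5 S
final -2 -4 E

n=0: pose=(-3,-4,N); sL=60/89, sR=12/25; mL=-2568/2225, mR=6/25; mL+mR=-2034/2225 → advance -1; mR−mL=3102/2225 → turn +1·90°
n=1: pose=(-3,-5,W); sL=15/34, sR=3/5; mL=-177/170, mR=3/10; mL+mR=-63/85 → advance -1; mR−mL=114/85 → turn +1·90°
n=2: pose=(-2,-5,S); sL=12/53, sR=4/15; mL=-392/795, mR=2/15; mL+mR=-286/795 → advance -1; mR−mL=166/265 → turn +1·90°
n=3: pose=(-2,-4,E); sL=30/109, sR=6/25; mL=-1404/2725, mR=3/25; mL+mR=-1077/2725 → advance -1; mR−mL=1731/2725 → turn +1·90°
n=4: pose=(-3,-4,N); sL=60/89, sR=12/25; mL=-2568/2225, mR=6/25; mL+mR=-2034/2225 → advance -1; mR−mL=3102/2225 → turn +1·90°
n=5: pose=(-3,-5,W); sL=15/34, sR=3/5; mL=-177/170, mR=3/10; mL+mR=-63/85 → advance -1; mR−mL=114/85 → turn +1·90°
n=6: pose=(-2,-5,S); sL=12/53, sR=4/15; mL=-392/795, mR=2/15; mL+mR=-286/795 → advance -1; mR−mL=166/265 → turn +1·90°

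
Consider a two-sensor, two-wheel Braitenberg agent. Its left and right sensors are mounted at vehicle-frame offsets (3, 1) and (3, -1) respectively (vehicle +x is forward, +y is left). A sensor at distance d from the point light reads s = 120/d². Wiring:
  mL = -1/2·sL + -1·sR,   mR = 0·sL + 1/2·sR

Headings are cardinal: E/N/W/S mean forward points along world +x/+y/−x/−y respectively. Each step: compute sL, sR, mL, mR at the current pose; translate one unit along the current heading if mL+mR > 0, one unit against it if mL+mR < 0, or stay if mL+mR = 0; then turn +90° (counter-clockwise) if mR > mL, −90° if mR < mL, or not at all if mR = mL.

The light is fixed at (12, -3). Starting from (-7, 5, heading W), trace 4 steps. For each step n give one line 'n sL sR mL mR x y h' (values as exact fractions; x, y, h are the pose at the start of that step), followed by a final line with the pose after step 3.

0 120/533 24/113 -19572/60229 12/113 -7 5 W
1 60/157 60/193 -15210/30301 30/193 -6 5 S
2 24/65 120/289 -11268/18785 60/289 -6 6 E
3 15/68 10/39 -1945/5304 5/39 -7 6 N
final -7 5 W

n=0: pose=(-7,5,W); sL=120/533, sR=24/113; mL=-19572/60229, mR=12/113; mL+mR=-13176/60229 → advance -1; mR−mL=25968/60229 → turn +1·90°
n=1: pose=(-6,5,S); sL=60/157, sR=60/193; mL=-15210/30301, mR=30/193; mL+mR=-10500/30301 → advance -1; mR−mL=19920/30301 → turn +1·90°
n=2: pose=(-6,6,E); sL=24/65, sR=120/289; mL=-11268/18785, mR=60/289; mL+mR=-7368/18785 → advance -1; mR−mL=15168/18785 → turn +1·90°
n=3: pose=(-7,6,N); sL=15/68, sR=10/39; mL=-1945/5304, mR=5/39; mL+mR=-1265/5304 → advance -1; mR−mL=875/1768 → turn +1·90°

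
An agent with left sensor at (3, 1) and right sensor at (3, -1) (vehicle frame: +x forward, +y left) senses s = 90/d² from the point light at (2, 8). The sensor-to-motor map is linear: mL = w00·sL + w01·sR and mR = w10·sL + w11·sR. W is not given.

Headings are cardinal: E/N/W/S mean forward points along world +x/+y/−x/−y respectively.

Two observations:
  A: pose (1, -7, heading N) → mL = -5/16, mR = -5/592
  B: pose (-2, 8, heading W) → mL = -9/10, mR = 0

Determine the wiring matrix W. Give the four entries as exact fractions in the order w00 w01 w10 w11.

0 -1/2 1/2 -1/2

obs A: pose=(1,-7,N) → sL=45/74, sR=5/8, mL=-5/16, mR=-5/592
obs B: pose=(-2,8,W) → sL=9/5, sR=9/5, mL=-9/10, mR=0
sensor matrix S = [[45/74, 5/8], [9/5, 9/5]]; det S = -9/296
solve [mL_A; mL_B] = S·[w00; w01] and [mR_A; mR_B] = S·[w10; w11]:
  w00 = 0, w01 = -1/2, w10 = 1/2, w11 = -1/2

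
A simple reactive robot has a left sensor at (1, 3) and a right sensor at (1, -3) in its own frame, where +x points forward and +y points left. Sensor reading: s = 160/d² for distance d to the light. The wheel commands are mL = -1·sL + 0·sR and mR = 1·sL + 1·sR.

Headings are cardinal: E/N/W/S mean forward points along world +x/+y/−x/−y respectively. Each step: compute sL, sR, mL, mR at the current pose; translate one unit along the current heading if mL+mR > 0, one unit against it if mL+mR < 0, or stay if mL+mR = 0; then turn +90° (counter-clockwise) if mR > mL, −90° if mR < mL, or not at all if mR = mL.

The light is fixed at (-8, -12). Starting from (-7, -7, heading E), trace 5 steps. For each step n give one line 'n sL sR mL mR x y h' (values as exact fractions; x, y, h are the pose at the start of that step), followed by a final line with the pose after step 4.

n=0: pose=(-7,-7,E); sL=40/17, sR=20; mL=-40/17, mR=380/17; mL+mR=20 → advance +1; mR−mL=420/17 → turn +1·90°
n=1: pose=(-6,-7,N); sL=160/37, sR=160/61; mL=-160/37, mR=15680/2257; mL+mR=160/61 → advance +1; mR−mL=25440/2257 → turn +1·90°
n=2: pose=(-6,-6,W); sL=16, sR=80/41; mL=-16, mR=736/41; mL+mR=80/41 → advance +1; mR−mL=1392/41 → turn +1·90°
n=3: pose=(-7,-6,S); sL=160/41, sR=160/29; mL=-160/41, mR=11200/1189; mL+mR=160/29 → advance +1; mR−mL=15840/1189 → turn +1·90°
n=4: pose=(-7,-7,E); sL=40/17, sR=20; mL=-40/17, mR=380/17; mL+mR=20 → advance +1; mR−mL=420/17 → turn +1·90°

0 40/17 20 -40/17 380/17 -7 -7 E
1 160/37 160/61 -160/37 15680/2257 -6 -7 N
2 16 80/41 -16 736/41 -6 -6 W
3 160/41 160/29 -160/41 11200/1189 -7 -6 S
4 40/17 20 -40/17 380/17 -7 -7 E
final -6 -7 N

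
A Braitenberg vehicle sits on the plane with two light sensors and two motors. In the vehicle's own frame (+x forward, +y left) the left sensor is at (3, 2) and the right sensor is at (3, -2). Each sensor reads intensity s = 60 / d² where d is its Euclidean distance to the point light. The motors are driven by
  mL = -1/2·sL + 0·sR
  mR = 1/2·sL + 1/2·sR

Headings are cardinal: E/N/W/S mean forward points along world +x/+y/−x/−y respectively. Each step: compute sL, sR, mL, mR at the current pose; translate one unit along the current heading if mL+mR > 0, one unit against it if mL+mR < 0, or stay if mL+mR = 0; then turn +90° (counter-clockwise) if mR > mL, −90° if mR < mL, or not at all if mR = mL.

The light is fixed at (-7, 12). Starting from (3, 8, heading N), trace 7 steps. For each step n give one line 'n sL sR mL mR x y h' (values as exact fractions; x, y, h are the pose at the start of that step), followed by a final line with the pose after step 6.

0 12/13 12/29 -6/13 252/377 3 8 N
1 30/37 6/5 -15/37 186/185 3 9 W
2 60/157 12/17 -30/157 1452/2669 2 9 S
3 15/37 1/3 -15/74 41/111 2 8 E
4 12/13 12/29 -6/13 252/377 3 8 N
5 30/37 6/5 -15/37 186/185 3 9 W
6 60/157 12/17 -30/157 1452/2669 2 9 S
final 2 8 E

n=0: pose=(3,8,N); sL=12/13, sR=12/29; mL=-6/13, mR=252/377; mL+mR=6/29 → advance +1; mR−mL=426/377 → turn +1·90°
n=1: pose=(3,9,W); sL=30/37, sR=6/5; mL=-15/37, mR=186/185; mL+mR=3/5 → advance +1; mR−mL=261/185 → turn +1·90°
n=2: pose=(2,9,S); sL=60/157, sR=12/17; mL=-30/157, mR=1452/2669; mL+mR=6/17 → advance +1; mR−mL=1962/2669 → turn +1·90°
n=3: pose=(2,8,E); sL=15/37, sR=1/3; mL=-15/74, mR=41/111; mL+mR=1/6 → advance +1; mR−mL=127/222 → turn +1·90°
n=4: pose=(3,8,N); sL=12/13, sR=12/29; mL=-6/13, mR=252/377; mL+mR=6/29 → advance +1; mR−mL=426/377 → turn +1·90°
n=5: pose=(3,9,W); sL=30/37, sR=6/5; mL=-15/37, mR=186/185; mL+mR=3/5 → advance +1; mR−mL=261/185 → turn +1·90°
n=6: pose=(2,9,S); sL=60/157, sR=12/17; mL=-30/157, mR=1452/2669; mL+mR=6/17 → advance +1; mR−mL=1962/2669 → turn +1·90°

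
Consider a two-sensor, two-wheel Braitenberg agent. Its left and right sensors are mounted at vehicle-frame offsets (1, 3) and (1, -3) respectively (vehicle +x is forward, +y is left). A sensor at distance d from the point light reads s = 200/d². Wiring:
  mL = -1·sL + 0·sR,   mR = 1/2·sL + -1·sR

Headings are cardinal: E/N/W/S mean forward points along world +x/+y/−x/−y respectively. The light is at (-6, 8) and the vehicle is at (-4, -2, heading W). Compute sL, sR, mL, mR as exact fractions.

left sensor world pos  = (-5, -5); dL² = 170
right sensor world pos = (-5, 1); dR² = 50
sL = 200/170 = 20/17
sR = 200/50 = 4
mL = -1·sL + 0·sR = -20/17
mR = 1/2·sL + -1·sR = -58/17

20/17 4 -20/17 -58/17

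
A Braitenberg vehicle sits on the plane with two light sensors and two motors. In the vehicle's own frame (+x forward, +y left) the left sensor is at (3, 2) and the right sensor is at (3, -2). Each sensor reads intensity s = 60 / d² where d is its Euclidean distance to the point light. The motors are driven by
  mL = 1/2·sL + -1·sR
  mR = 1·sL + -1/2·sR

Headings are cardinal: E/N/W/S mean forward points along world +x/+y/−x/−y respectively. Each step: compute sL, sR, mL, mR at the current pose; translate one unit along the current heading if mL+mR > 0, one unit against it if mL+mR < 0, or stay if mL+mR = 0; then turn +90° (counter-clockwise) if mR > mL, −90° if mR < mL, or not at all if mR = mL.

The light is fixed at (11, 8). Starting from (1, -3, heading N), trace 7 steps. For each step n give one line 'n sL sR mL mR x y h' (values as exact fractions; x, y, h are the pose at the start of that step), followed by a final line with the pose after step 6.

n=0: pose=(1,-3,N); sL=15/52, sR=15/32; mL=-135/416, mR=45/832; mL+mR=-225/832 → advance -1; mR−mL=315/832 → turn +1·90°
n=1: pose=(1,-4,W); sL=12/73, sR=60/269; mL=-2766/19637, mR=1038/19637; mL+mR=-1728/19637 → advance -1; mR−mL=3804/19637 → turn +1·90°
n=2: pose=(2,-4,S); sL=30/137, sR=30/173; mL=-1515/23701, mR=3135/23701; mL+mR=1620/23701 → advance +1; mR−mL=4650/23701 → turn +1·90°
n=3: pose=(2,-5,E); sL=60/157, sR=20/87; mL=-530/13659, mR=3650/13659; mL+mR=1040/4553 → advance +1; mR−mL=4180/13659 → turn +1·90°
n=4: pose=(3,-5,N); sL=3/10, sR=15/34; mL=-99/340, mR=27/340; mL+mR=-18/85 → advance -1; mR−mL=63/170 → turn +1·90°
n=5: pose=(3,-6,W); sL=60/377, sR=12/53; mL=-2934/19981, mR=918/19981; mL+mR=-2016/19981 → advance -1; mR−mL=3852/19981 → turn +1·90°
n=6: pose=(4,-6,S); sL=30/157, sR=6/37; mL=-387/5809, mR=639/5809; mL+mR=252/5809 → advance +1; mR−mL=1026/5809 → turn +1·90°

0 15/52 15/32 -135/416 45/832 1 -3 N
1 12/73 60/269 -2766/19637 1038/19637 1 -4 W
2 30/137 30/173 -1515/23701 3135/23701 2 -4 S
3 60/157 20/87 -530/13659 3650/13659 2 -5 E
4 3/10 15/34 -99/340 27/340 3 -5 N
5 60/377 12/53 -2934/19981 918/19981 3 -6 W
6 30/157 6/37 -387/5809 639/5809 4 -6 S
final 4 -7 E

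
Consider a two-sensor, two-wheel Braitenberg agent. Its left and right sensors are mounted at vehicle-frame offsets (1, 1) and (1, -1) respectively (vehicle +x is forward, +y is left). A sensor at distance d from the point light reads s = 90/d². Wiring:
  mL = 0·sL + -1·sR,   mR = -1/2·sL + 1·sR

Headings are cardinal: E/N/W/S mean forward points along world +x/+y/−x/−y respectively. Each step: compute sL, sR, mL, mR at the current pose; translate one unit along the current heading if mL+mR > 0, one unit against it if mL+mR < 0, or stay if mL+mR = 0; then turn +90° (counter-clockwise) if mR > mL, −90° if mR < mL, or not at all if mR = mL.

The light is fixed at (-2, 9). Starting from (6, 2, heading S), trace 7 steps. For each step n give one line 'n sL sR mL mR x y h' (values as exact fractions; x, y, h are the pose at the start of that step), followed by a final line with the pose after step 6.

n=0: pose=(6,2,S); sL=18/29, sR=90/113; mL=-90/113, mR=1593/3277; mL+mR=-9/29 → advance -1; mR−mL=4203/3277 → turn +1·90°
n=1: pose=(6,3,E); sL=45/53, sR=9/13; mL=-9/13, mR=369/1378; mL+mR=-45/106 → advance -1; mR−mL=1323/1378 → turn +1·90°
n=2: pose=(5,3,N); sL=90/61, sR=90/89; mL=-90/89, mR=1485/5429; mL+mR=-45/61 → advance -1; mR−mL=6975/5429 → turn +1·90°
n=3: pose=(5,2,W); sL=9/10, sR=5/4; mL=-5/4, mR=4/5; mL+mR=-9/20 → advance -1; mR−mL=41/20 → turn +1·90°
n=4: pose=(6,2,S); sL=18/29, sR=90/113; mL=-90/113, mR=1593/3277; mL+mR=-9/29 → advance -1; mR−mL=4203/3277 → turn +1·90°
n=5: pose=(6,3,E); sL=45/53, sR=9/13; mL=-9/13, mR=369/1378; mL+mR=-45/106 → advance -1; mR−mL=1323/1378 → turn +1·90°
n=6: pose=(5,3,N); sL=90/61, sR=90/89; mL=-90/89, mR=1485/5429; mL+mR=-45/61 → advance -1; mR−mL=6975/5429 → turn +1·90°

0 18/29 90/113 -90/113 1593/3277 6 2 S
1 45/53 9/13 -9/13 369/1378 6 3 E
2 90/61 90/89 -90/89 1485/5429 5 3 N
3 9/10 5/4 -5/4 4/5 5 2 W
4 18/29 90/113 -90/113 1593/3277 6 2 S
5 45/53 9/13 -9/13 369/1378 6 3 E
6 90/61 90/89 -90/89 1485/5429 5 3 N
final 5 2 W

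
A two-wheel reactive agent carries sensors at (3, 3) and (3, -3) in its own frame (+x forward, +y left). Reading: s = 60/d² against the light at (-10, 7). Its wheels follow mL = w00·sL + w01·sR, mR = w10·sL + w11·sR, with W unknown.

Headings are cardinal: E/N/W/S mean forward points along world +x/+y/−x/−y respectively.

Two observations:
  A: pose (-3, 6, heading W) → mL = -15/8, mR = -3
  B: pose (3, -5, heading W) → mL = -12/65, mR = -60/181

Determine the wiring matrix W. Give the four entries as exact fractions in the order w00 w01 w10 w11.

-1 0 0 -1

obs A: pose=(-3,6,W) → sL=15/8, sR=3, mL=-15/8, mR=-3
obs B: pose=(3,-5,W) → sL=12/65, sR=60/181, mL=-12/65, mR=-60/181
sensor matrix S = [[15/8, 3], [12/65, 60/181]]; det S = 1593/23530
solve [mL_A; mL_B] = S·[w00; w01] and [mR_A; mR_B] = S·[w10; w11]:
  w00 = -1, w01 = 0, w10 = 0, w11 = -1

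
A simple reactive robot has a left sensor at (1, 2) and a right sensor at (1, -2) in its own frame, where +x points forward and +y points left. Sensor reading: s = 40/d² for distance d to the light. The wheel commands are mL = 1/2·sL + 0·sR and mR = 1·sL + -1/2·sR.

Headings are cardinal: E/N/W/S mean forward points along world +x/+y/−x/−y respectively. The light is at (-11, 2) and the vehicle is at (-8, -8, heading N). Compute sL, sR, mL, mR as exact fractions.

left sensor world pos  = (-10, -7); dL² = 82
right sensor world pos = (-6, -7); dR² = 106
sL = 40/82 = 20/41
sR = 40/106 = 20/53
mL = 1/2·sL + 0·sR = 10/41
mR = 1·sL + -1/2·sR = 650/2173

20/41 20/53 10/41 650/2173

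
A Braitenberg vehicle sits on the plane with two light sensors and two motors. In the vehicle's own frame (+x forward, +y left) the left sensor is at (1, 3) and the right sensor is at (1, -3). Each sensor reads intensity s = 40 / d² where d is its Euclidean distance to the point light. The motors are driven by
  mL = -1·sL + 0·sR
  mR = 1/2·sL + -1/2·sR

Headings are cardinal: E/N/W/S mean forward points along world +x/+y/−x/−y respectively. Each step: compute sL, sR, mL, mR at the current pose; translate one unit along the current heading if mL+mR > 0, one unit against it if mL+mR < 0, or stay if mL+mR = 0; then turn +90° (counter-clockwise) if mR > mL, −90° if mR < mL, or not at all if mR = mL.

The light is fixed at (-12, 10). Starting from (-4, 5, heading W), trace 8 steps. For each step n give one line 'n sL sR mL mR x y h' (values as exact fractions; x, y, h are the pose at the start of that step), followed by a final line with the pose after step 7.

n=0: pose=(-4,5,W); sL=40/113, sR=40/53; mL=-40/113, mR=-1200/5989; mL+mR=-3320/5989 → advance -1; mR−mL=920/5989 → turn +1·90°
n=1: pose=(-3,5,S); sL=2/9, sR=5/9; mL=-2/9, mR=-1/6; mL+mR=-7/18 → advance -1; mR−mL=1/18 → turn +1·90°
n=2: pose=(-3,6,E); sL=40/101, sR=40/149; mL=-40/101, mR=960/15049; mL+mR=-5000/15049 → advance -1; mR−mL=6920/15049 → turn +1·90°
n=3: pose=(-4,6,N); sL=20/17, sR=4/13; mL=-20/17, mR=96/221; mL+mR=-164/221 → advance -1; mR−mL=356/221 → turn +1·90°
n=4: pose=(-4,5,W); sL=40/113, sR=40/53; mL=-40/113, mR=-1200/5989; mL+mR=-3320/5989 → advance -1; mR−mL=920/5989 → turn +1·90°
n=5: pose=(-3,5,S); sL=2/9, sR=5/9; mL=-2/9, mR=-1/6; mL+mR=-7/18 → advance -1; mR−mL=1/18 → turn +1·90°
n=6: pose=(-3,6,E); sL=40/101, sR=40/149; mL=-40/101, mR=960/15049; mL+mR=-5000/15049 → advance -1; mR−mL=6920/15049 → turn +1·90°
n=7: pose=(-4,6,N); sL=20/17, sR=4/13; mL=-20/17, mR=96/221; mL+mR=-164/221 → advance -1; mR−mL=356/221 → turn +1·90°

0 40/113 40/53 -40/113 -1200/5989 -4 5 W
1 2/9 5/9 -2/9 -1/6 -3 5 S
2 40/101 40/149 -40/101 960/15049 -3 6 E
3 20/17 4/13 -20/17 96/221 -4 6 N
4 40/113 40/53 -40/113 -1200/5989 -4 5 W
5 2/9 5/9 -2/9 -1/6 -3 5 S
6 40/101 40/149 -40/101 960/15049 -3 6 E
7 20/17 4/13 -20/17 96/221 -4 6 N
final -4 5 W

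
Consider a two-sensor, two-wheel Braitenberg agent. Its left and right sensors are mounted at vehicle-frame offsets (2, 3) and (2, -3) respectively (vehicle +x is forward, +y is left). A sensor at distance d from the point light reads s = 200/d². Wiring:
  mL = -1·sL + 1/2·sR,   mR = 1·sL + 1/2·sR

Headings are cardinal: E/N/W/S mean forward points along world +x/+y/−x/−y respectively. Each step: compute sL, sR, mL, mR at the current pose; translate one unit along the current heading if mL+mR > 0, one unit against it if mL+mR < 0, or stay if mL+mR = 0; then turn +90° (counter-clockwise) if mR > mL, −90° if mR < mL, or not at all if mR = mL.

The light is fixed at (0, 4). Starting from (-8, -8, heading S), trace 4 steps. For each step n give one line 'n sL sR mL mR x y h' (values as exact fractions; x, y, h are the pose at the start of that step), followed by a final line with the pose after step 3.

0 200/221 200/317 -41300/70057 85500/70057 -8 -8 S
1 25/17 50/73 -1400/1241 2250/1241 -8 -9 E
2 200/221 200/137 -5300/30277 49500/30277 -7 -9 N
3 100/153 100/81 -50/1377 1750/1377 -7 -8 W
final -8 -8 S

n=0: pose=(-8,-8,S); sL=200/221, sR=200/317; mL=-41300/70057, mR=85500/70057; mL+mR=200/317 → advance +1; mR−mL=400/221 → turn +1·90°
n=1: pose=(-8,-9,E); sL=25/17, sR=50/73; mL=-1400/1241, mR=2250/1241; mL+mR=50/73 → advance +1; mR−mL=50/17 → turn +1·90°
n=2: pose=(-7,-9,N); sL=200/221, sR=200/137; mL=-5300/30277, mR=49500/30277; mL+mR=200/137 → advance +1; mR−mL=400/221 → turn +1·90°
n=3: pose=(-7,-8,W); sL=100/153, sR=100/81; mL=-50/1377, mR=1750/1377; mL+mR=100/81 → advance +1; mR−mL=200/153 → turn +1·90°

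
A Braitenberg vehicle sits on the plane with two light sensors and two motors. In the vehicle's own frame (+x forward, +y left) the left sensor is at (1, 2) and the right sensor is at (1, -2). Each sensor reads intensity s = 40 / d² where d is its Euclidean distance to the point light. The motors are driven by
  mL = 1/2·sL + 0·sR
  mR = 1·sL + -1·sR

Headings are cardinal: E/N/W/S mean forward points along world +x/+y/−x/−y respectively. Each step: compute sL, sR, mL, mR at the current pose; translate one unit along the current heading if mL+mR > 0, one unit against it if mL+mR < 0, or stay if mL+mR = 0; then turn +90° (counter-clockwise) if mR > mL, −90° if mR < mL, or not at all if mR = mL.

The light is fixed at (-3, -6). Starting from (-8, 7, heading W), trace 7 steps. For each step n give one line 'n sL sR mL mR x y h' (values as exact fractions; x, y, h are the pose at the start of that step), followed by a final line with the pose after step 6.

n=0: pose=(-8,7,W); sL=40/157, sR=40/261; mL=20/157, mR=4160/40977; mL+mR=9380/40977 → advance +1; mR−mL=-1060/40977 → turn -1·90°
n=1: pose=(-9,7,N); sL=2/13, sR=10/53; mL=1/13, mR=-24/689; mL+mR=29/689 → advance +1; mR−mL=-77/689 → turn -1·90°
n=2: pose=(-9,8,E); sL=40/281, sR=40/169; mL=20/281, mR=-4480/47489; mL+mR=-1100/47489 → advance -1; mR−mL=-7860/47489 → turn -1·90°
n=3: pose=(-10,8,S); sL=20/97, sR=4/25; mL=10/97, mR=112/2425; mL+mR=362/2425 → advance +1; mR−mL=-138/2425 → turn -1·90°
n=4: pose=(-10,7,W); sL=8/37, sR=40/289; mL=4/37, mR=832/10693; mL+mR=1988/10693 → advance +1; mR−mL=-324/10693 → turn -1·90°
n=5: pose=(-11,7,N); sL=5/37, sR=5/29; mL=5/74, mR=-40/1073; mL+mR=65/2146 → advance +1; mR−mL=-225/2146 → turn -1·90°
n=6: pose=(-11,8,E); sL=8/61, sR=40/193; mL=4/61, mR=-896/11773; mL+mR=-124/11773 → advance -1; mR−mL=-1668/11773 → turn -1·90°

0 40/157 40/261 20/157 4160/40977 -8 7 W
1 2/13 10/53 1/13 -24/689 -9 7 N
2 40/281 40/169 20/281 -4480/47489 -9 8 E
3 20/97 4/25 10/97 112/2425 -10 8 S
4 8/37 40/289 4/37 832/10693 -10 7 W
5 5/37 5/29 5/74 -40/1073 -11 7 N
6 8/61 40/193 4/61 -896/11773 -11 8 E
final -12 8 S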